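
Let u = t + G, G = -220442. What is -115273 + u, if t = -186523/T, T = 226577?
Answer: -76065484078/226577 ≈ -3.3572e+5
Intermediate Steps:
t = -186523/226577 ≈ -0.82322
u = -49947273557/226577 (u = -186523/226577 - 220442 = -49947273557/226577 ≈ -2.2044e+5)
-115273 + u = -115273 - 49947273557/226577 = -76065484078/226577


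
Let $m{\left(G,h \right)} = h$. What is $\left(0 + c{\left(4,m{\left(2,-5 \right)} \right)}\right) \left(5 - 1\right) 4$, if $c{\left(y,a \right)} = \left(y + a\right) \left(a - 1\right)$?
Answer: $96$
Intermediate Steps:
$c{\left(y,a \right)} = \left(-1 + a\right) \left(a + y\right)$ ($c{\left(y,a \right)} = \left(a + y\right) \left(-1 + a\right) = \left(-1 + a\right) \left(a + y\right)$)
$\left(0 + c{\left(4,m{\left(2,-5 \right)} \right)}\right) \left(5 - 1\right) 4 = \left(0 - \left(19 - 25\right)\right) \left(5 - 1\right) 4 = \left(0 + \left(25 + 5 - 4 - 20\right)\right) 4 \cdot 4 = \left(0 + 6\right) 16 = 6 \cdot 16 = 96$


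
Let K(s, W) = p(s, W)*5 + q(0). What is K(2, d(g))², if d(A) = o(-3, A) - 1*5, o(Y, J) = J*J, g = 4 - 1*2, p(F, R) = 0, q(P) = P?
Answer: 0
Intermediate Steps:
g = 2 (g = 4 - 2 = 2)
o(Y, J) = J²
d(A) = -5 + A² (d(A) = A² - 1*5 = A² - 5 = -5 + A²)
K(s, W) = 0 (K(s, W) = 0*5 + 0 = 0 + 0 = 0)
K(2, d(g))² = 0² = 0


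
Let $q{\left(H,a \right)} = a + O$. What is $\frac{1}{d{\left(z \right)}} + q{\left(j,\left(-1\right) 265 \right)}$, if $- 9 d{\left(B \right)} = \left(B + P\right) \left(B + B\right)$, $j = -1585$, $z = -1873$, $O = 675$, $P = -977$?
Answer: $\frac{1459066997}{3558700} \approx 410.0$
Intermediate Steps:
$q{\left(H,a \right)} = 675 + a$ ($q{\left(H,a \right)} = a + 675 = 675 + a$)
$d{\left(B \right)} = - \frac{2 B \left(-977 + B\right)}{9}$ ($d{\left(B \right)} = - \frac{\left(B - 977\right) \left(B + B\right)}{9} = - \frac{\left(-977 + B\right) 2 B}{9} = - \frac{2 B \left(-977 + B\right)}{9}$)
$\frac{1}{d{\left(z \right)}} + q{\left(j,\left(-1\right) 265 \right)} = \frac{1}{\frac{2}{9} \left(-1873\right) \left(977 - -1873\right)} + \left(675 - 265\right) = \frac{1}{\frac{2}{9} \left(-1873\right) \left(977 + 1873\right)} + \left(675 - 265\right) = \frac{1}{\frac{2}{9} \left(-1873\right) 2850} + 410 = \frac{1}{- \frac{3558700}{3}} + 410 = - \frac{3}{3558700} + 410 = \frac{1459066997}{3558700}$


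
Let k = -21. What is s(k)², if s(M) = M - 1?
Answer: 484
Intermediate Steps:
s(M) = -1 + M
s(k)² = (-1 - 21)² = (-22)² = 484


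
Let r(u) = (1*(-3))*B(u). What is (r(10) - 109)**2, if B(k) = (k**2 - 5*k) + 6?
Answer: 76729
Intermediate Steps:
B(k) = 6 + k**2 - 5*k
r(u) = -18 - 3*u**2 + 15*u (r(u) = (1*(-3))*(6 + u**2 - 5*u) = -3*(6 + u**2 - 5*u) = -18 - 3*u**2 + 15*u)
(r(10) - 109)**2 = ((-18 - 3*10**2 + 15*10) - 109)**2 = ((-18 - 3*100 + 150) - 109)**2 = ((-18 - 300 + 150) - 109)**2 = (-168 - 109)**2 = (-277)**2 = 76729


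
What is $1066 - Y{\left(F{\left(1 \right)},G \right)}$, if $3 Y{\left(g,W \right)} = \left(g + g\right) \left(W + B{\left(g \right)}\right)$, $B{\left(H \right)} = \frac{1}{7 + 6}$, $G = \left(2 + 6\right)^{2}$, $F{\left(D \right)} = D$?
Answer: $\frac{39908}{39} \approx 1023.3$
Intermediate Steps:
$G = 64$ ($G = 8^{2} = 64$)
$B{\left(H \right)} = \frac{1}{13}$
$Y{\left(g,W \right)} = \frac{2 g \left(\frac{1}{13} + W\right)}{3}$ ($Y{\left(g,W \right)} = \frac{\left(g + g\right) \left(W + \frac{1}{13}\right)}{3} = \frac{2 g \left(\frac{1}{13} + W\right)}{3}$)
$1066 - Y{\left(F{\left(1 \right)},G \right)} = 1066 - \frac{2}{39} \cdot 1 \left(1 + 13 \cdot 64\right) = 1066 - \frac{2}{39} \cdot 1 \left(1 + 832\right) = 1066 - \frac{2}{39} \cdot 1 \cdot 833 = 1066 - \frac{1666}{39} = \frac{39908}{39}$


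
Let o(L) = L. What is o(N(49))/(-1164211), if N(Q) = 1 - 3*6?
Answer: 1/68483 ≈ 1.4602e-5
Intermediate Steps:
N(Q) = -17 (N(Q) = 1 - 18 = -17)
o(N(49))/(-1164211) = -17/(-1164211) = -17*(-1/1164211) = 1/68483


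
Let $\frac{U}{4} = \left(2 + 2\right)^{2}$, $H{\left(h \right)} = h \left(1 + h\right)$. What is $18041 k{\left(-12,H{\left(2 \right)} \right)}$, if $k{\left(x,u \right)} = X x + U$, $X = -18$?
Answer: $5051480$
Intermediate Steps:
$U = 64$ ($U = 4 \left(2 + 2\right)^{2} = 4 \cdot 4^{2} = 4 \cdot 16 = 64$)
$k{\left(x,u \right)} = 64 - 18 x$ ($k{\left(x,u \right)} = - 18 x + 64 = 64 - 18 x$)
$18041 k{\left(-12,H{\left(2 \right)} \right)} = 18041 \left(64 - -216\right) = 18041 \left(64 + 216\right) = 18041 \cdot 280 = 5051480$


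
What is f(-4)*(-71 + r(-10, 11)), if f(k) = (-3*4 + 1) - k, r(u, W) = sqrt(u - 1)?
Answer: 497 - 7*I*sqrt(11) ≈ 497.0 - 23.216*I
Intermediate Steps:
r(u, W) = sqrt(-1 + u)
f(k) = -11 - k (f(k) = (-12 + 1) - k = -11 - k)
f(-4)*(-71 + r(-10, 11)) = (-11 - 1*(-4))*(-71 + sqrt(-1 - 10)) = (-11 + 4)*(-71 + sqrt(-11)) = -7*(-71 + I*sqrt(11)) = 497 - 7*I*sqrt(11)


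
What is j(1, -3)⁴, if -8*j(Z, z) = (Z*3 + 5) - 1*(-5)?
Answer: 28561/4096 ≈ 6.9729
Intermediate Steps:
j(Z, z) = -5/4 - 3*Z/8 (j(Z, z) = -((Z*3 + 5) - 1*(-5))/8 = -((3*Z + 5) + 5)/8 = -((5 + 3*Z) + 5)/8 = -(10 + 3*Z)/8 = -5/4 - 3*Z/8)
j(1, -3)⁴ = (-5/4 - 3/8*1)⁴ = (-5/4 - 3/8)⁴ = (-13/8)⁴ = 28561/4096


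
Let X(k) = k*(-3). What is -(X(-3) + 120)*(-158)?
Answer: 20382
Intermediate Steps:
X(k) = -3*k
-(X(-3) + 120)*(-158) = -(-3*(-3) + 120)*(-158) = -(9 + 120)*(-158) = -129*(-158) = -1*(-20382) = 20382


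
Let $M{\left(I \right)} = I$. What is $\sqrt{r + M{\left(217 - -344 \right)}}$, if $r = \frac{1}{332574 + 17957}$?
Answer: $\frac{2 \sqrt{47736275783}}{18449} \approx 23.685$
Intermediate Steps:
$r = \frac{1}{350531} \approx 2.8528 \cdot 10^{-6}$
$\sqrt{r + M{\left(217 - -344 \right)}} = \sqrt{\frac{1}{350531} + \left(217 - -344\right)} = \sqrt{\frac{1}{350531} + \left(217 + 344\right)} = \sqrt{\frac{1}{350531} + 561} = \sqrt{\frac{196647892}{350531}} = \frac{2 \sqrt{47736275783}}{18449}$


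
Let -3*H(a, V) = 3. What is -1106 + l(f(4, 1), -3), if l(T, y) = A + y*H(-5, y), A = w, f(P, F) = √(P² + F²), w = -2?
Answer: -1105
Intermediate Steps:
H(a, V) = -1 (H(a, V) = -⅓*3 = -1)
f(P, F) = √(F² + P²)
A = -2
l(T, y) = -2 - y (l(T, y) = -2 + y*(-1) = -2 - y)
-1106 + l(f(4, 1), -3) = -1106 + (-2 - 1*(-3)) = -1106 + (-2 + 3) = -1106 + 1 = -1105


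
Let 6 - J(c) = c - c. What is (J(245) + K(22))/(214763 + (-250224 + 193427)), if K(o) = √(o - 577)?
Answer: 3/78983 + I*√555/157966 ≈ 3.7983e-5 + 0.00014914*I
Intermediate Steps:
K(o) = √(-577 + o)
J(c) = 6 (J(c) = 6 - (c - c) = 6 - 1*0 = 6 + 0 = 6)
(J(245) + K(22))/(214763 + (-250224 + 193427)) = (6 + √(-577 + 22))/(214763 + (-250224 + 193427)) = (6 + √(-555))/(214763 - 56797) = (6 + I*√555)/157966 = (6 + I*√555)*(1/157966) = 3/78983 + I*√555/157966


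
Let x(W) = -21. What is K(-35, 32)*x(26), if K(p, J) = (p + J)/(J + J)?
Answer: 63/64 ≈ 0.98438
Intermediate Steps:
K(p, J) = (J + p)/(2*J) (K(p, J) = (J + p)/((2*J)) = (J + p)*(1/(2*J)) = (J + p)/(2*J))
K(-35, 32)*x(26) = ((1/2)*(32 - 35)/32)*(-21) = ((1/2)*(1/32)*(-3))*(-21) = -3/64*(-21) = 63/64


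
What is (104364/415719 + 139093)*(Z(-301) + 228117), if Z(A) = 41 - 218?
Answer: 488160586156820/15397 ≈ 3.1705e+10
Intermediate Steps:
Z(A) = -177
(104364/415719 + 139093)*(Z(-301) + 228117) = (104364/415719 + 139093)*(-177 + 228117) = (104364*(1/415719) + 139093)*227940 = (11596/46191 + 139093)*227940 = (6424856359/46191)*227940 = 488160586156820/15397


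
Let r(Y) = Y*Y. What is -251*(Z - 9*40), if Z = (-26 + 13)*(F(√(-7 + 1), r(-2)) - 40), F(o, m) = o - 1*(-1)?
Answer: -36897 + 3263*I*√6 ≈ -36897.0 + 7992.7*I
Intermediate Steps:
r(Y) = Y²
F(o, m) = 1 + o (F(o, m) = o + 1 = 1 + o)
Z = 507 - 13*I*√6 (Z = (-26 + 13)*((1 + √(-7 + 1)) - 40) = -13*((1 + √(-6)) - 40) = -13*((1 + I*√6) - 40) = -13*(-39 + I*√6) = 507 - 13*I*√6 ≈ 507.0 - 31.843*I)
-251*(Z - 9*40) = -251*((507 - 13*I*√6) - 9*40) = -251*((507 - 13*I*√6) - 360) = -251*(147 - 13*I*√6) = -36897 + 3263*I*√6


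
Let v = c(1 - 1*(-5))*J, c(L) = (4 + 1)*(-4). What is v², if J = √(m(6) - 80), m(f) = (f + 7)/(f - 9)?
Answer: -101200/3 ≈ -33733.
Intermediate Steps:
m(f) = (7 + f)/(-9 + f)
c(L) = -20 (c(L) = 5*(-4) = -20)
J = I*√759/3 (J = √((7 + 6)/(-9 + 6) - 80) = √(13/(-3) - 80) = √(-⅓*13 - 80) = √(-13/3 - 80) = √(-253/3) = I*√759/3 ≈ 9.1833*I)
v = -20*I*√759/3 ≈ -183.67*I
v² = (-20*I*√759/3)² = -101200/3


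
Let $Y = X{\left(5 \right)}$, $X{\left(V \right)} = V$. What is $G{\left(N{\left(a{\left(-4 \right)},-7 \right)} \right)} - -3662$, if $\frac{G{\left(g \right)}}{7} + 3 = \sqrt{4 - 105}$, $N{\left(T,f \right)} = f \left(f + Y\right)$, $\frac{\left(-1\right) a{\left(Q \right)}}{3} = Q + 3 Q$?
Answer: $3641 + 7 i \sqrt{101} \approx 3641.0 + 70.349 i$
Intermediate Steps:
$a{\left(Q \right)} = - 12 Q$ ($a{\left(Q \right)} = - 3 \left(Q + 3 Q\right) = - 3 \cdot 4 Q = - 12 Q$)
$Y = 5$
$N{\left(T,f \right)} = f \left(5 + f\right)$ ($N{\left(T,f \right)} = f \left(f + 5\right) = f \left(5 + f\right)$)
$G{\left(g \right)} = -21 + 7 i \sqrt{101}$ ($G{\left(g \right)} = -21 + 7 \sqrt{4 - 105} = -21 + 7 \sqrt{-101} = -21 + 7 i \sqrt{101}$)
$G{\left(N{\left(a{\left(-4 \right)},-7 \right)} \right)} - -3662 = \left(-21 + 7 i \sqrt{101}\right) - -3662 = \left(-21 + 7 i \sqrt{101}\right) + 3662 = 3641 + 7 i \sqrt{101}$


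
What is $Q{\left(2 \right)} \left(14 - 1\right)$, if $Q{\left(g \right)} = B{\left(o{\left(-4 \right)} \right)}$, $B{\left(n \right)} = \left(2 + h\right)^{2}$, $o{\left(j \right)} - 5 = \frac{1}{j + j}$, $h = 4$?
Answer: $468$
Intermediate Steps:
$o{\left(j \right)} = 5 + \frac{1}{2 j}$ ($o{\left(j \right)} = 5 + \frac{1}{j + j} = 5 + \frac{1}{2 j}$)
$B{\left(n \right)} = 36$ ($B{\left(n \right)} = \left(2 + 4\right)^{2} = 6^{2} = 36$)
$Q{\left(g \right)} = 36$
$Q{\left(2 \right)} \left(14 - 1\right) = 36 \left(14 - 1\right) = 36 \cdot 13 = 468$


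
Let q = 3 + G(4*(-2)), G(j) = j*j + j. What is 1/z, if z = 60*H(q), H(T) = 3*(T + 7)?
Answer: 1/11880 ≈ 8.4175e-5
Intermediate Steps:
G(j) = j + j² (G(j) = j² + j = j + j²)
q = 59 (q = 3 + (4*(-2))*(1 + 4*(-2)) = 3 - 8*(1 - 8) = 3 - 8*(-7) = 3 + 56 = 59)
H(T) = 21 + 3*T (H(T) = 3*(7 + T) = 21 + 3*T)
z = 11880 (z = 60*(21 + 3*59) = 60*(21 + 177) = 60*198 = 11880)
1/z = 1/11880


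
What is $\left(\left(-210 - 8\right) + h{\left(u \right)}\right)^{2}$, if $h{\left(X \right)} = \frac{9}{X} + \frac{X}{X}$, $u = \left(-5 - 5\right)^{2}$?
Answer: $\frac{470499481}{10000} \approx 47050.0$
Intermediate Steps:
$u = 100$ ($u = \left(-10\right)^{2} = 100$)
$h{\left(X \right)} = 1 + \frac{9}{X}$ ($h{\left(X \right)} = \frac{9}{X} + 1 = 1 + \frac{9}{X}$)
$\left(\left(-210 - 8\right) + h{\left(u \right)}\right)^{2} = \left(\left(-210 - 8\right) + \frac{9 + 100}{100}\right)^{2} = \left(\left(-210 - 8\right) + \frac{1}{100} \cdot 109\right)^{2} = \left(-218 + \frac{109}{100}\right)^{2} = \left(- \frac{21691}{100}\right)^{2} = \frac{470499481}{10000}$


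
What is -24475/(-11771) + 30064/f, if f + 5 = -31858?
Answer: 425963581/375059373 ≈ 1.1357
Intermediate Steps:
f = -31863 (f = -5 - 31858 = -31863)
-24475/(-11771) + 30064/f = -24475/(-11771) + 30064/(-31863) = -24475*(-1/11771) + 30064*(-1/31863) = 24475/11771 - 30064/31863 = 425963581/375059373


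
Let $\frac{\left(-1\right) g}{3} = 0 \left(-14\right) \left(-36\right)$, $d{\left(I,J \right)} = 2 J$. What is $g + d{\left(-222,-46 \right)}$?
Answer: $-92$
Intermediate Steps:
$g = 0$ ($g = - 3 \cdot 0 \left(-14\right) \left(-36\right) = - 3 \cdot 0 \left(-36\right) = \left(-3\right) 0 = 0$)
$g + d{\left(-222,-46 \right)} = 0 + 2 \left(-46\right) = 0 - 92 = -92$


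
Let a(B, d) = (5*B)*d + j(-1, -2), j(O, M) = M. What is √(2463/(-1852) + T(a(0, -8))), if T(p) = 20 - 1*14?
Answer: 93*√463/926 ≈ 2.1610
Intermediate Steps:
a(B, d) = -2 + 5*B*d (a(B, d) = (5*B)*d - 2 = 5*B*d - 2 = -2 + 5*B*d)
T(p) = 6 (T(p) = 20 - 14 = 6)
√(2463/(-1852) + T(a(0, -8))) = √(2463/(-1852) + 6) = √(2463*(-1/1852) + 6) = √(-2463/1852 + 6) = √(8649/1852) = 93*√463/926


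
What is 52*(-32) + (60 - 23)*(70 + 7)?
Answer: 1185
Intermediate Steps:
52*(-32) + (60 - 23)*(70 + 7) = -1664 + 37*77 = -1664 + 2849 = 1185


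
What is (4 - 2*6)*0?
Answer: 0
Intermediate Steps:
(4 - 2*6)*0 = (4 - 12)*0 = -8*0 = 0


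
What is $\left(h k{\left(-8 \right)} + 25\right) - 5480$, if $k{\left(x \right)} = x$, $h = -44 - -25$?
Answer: $-5303$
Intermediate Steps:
$h = -19$ ($h = -44 + 25 = -19$)
$\left(h k{\left(-8 \right)} + 25\right) - 5480 = \left(\left(-19\right) \left(-8\right) + 25\right) - 5480 = \left(152 + 25\right) - 5480 = 177 - 5480 = -5303$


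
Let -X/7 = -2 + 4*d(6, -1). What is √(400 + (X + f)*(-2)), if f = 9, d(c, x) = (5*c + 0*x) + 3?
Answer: √2202 ≈ 46.925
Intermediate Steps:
d(c, x) = 3 + 5*c (d(c, x) = (5*c + 0) + 3 = 5*c + 3 = 3 + 5*c)
X = -910 (X = -7*(-2 + 4*(3 + 5*6)) = -7*(-2 + 4*(3 + 30)) = -7*(-2 + 4*33) = -7*(-2 + 132) = -7*130 = -910)
√(400 + (X + f)*(-2)) = √(400 + (-910 + 9)*(-2)) = √(400 - 901*(-2)) = √(400 + 1802) = √2202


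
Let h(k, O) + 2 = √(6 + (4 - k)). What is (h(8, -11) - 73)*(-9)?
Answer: 675 - 9*√2 ≈ 662.27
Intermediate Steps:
h(k, O) = -2 + √(10 - k) (h(k, O) = -2 + √(6 + (4 - k)) = -2 + √(10 - k))
(h(8, -11) - 73)*(-9) = ((-2 + √(10 - 1*8)) - 73)*(-9) = ((-2 + √(10 - 8)) - 73)*(-9) = ((-2 + √2) - 73)*(-9) = (-75 + √2)*(-9) = 675 - 9*√2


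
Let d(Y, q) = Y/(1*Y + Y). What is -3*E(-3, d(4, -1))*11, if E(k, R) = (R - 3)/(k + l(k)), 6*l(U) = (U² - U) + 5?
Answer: -495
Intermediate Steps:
d(Y, q) = ½ (d(Y, q) = Y/(Y + Y) = Y/((2*Y)) = Y*(1/(2*Y)) = ½)
l(U) = ⅚ - U/6 + U²/6 (l(U) = ((U² - U) + 5)/6 = (5 + U² - U)/6 = ⅚ - U/6 + U²/6)
E(k, R) = (-3 + R)/(⅚ + k²/6 + 5*k/6) (E(k, R) = (R - 3)/(k + (⅚ - k/6 + k²/6)) = (-3 + R)/(⅚ + k²/6 + 5*k/6))
-3*E(-3, d(4, -1))*11 = -18*(-3 + ½)/(5 + (-3)² + 5*(-3))*11 = -18*(-5)/((5 + 9 - 15)*2)*11 = -18*(-5)/((-1)*2)*11 = -18*(-1)*(-5)/2*11 = -3*15*11 = -45*11 = -495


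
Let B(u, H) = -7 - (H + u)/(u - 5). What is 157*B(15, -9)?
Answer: -5966/5 ≈ -1193.2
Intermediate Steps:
B(u, H) = -7 - (H + u)/(-5 + u)
157*B(15, -9) = 157*((35 - 1*(-9) - 8*15)/(-5 + 15)) = 157*((35 + 9 - 120)/10) = 157*((1/10)*(-76)) = 157*(-38/5) = -5966/5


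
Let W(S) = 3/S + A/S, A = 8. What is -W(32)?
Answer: -11/32 ≈ -0.34375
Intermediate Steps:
W(S) = 11/S (W(S) = 3/S + 8/S = 11/S)
-W(32) = -11/32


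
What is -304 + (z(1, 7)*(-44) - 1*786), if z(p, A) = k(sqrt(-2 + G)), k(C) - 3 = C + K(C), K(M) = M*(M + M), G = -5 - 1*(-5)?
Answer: -1046 - 44*I*sqrt(2) ≈ -1046.0 - 62.225*I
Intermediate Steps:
G = 0 (G = -5 + 5 = 0)
K(M) = 2*M**2 (K(M) = M*(2*M) = 2*M**2)
k(C) = 3 + C + 2*C**2 (k(C) = 3 + (C + 2*C**2) = 3 + C + 2*C**2)
z(p, A) = -1 + I*sqrt(2) (z(p, A) = 3 + sqrt(-2 + 0) + 2*(sqrt(-2 + 0))**2 = 3 + sqrt(-2) + 2*(sqrt(-2))**2 = 3 + I*sqrt(2) + 2*(I*sqrt(2))**2 = 3 + I*sqrt(2) + 2*(-2) = 3 + I*sqrt(2) - 4 = -1 + I*sqrt(2))
-304 + (z(1, 7)*(-44) - 1*786) = -304 + ((-1 + I*sqrt(2))*(-44) - 1*786) = -304 + ((44 - 44*I*sqrt(2)) - 786) = -304 + (-742 - 44*I*sqrt(2)) = -1046 - 44*I*sqrt(2)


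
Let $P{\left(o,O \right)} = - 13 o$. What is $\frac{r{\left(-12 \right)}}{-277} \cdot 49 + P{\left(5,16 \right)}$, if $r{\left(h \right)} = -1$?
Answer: $- \frac{17956}{277} \approx -64.823$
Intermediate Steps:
$\frac{r{\left(-12 \right)}}{-277} \cdot 49 + P{\left(5,16 \right)} = - \frac{1}{-277} \cdot 49 - 65 = \left(-1\right) \left(- \frac{1}{277}\right) 49 - 65 = \frac{1}{277} \cdot 49 - 65 = \frac{49}{277} - 65 = - \frac{17956}{277}$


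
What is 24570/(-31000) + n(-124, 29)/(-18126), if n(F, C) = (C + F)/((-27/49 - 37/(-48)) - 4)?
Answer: -3479460733/4382373900 ≈ -0.79397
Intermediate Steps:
n(F, C) = -2352*C/8891 - 2352*F/8891 (n(F, C) = (C + F)/((-27*1/49 - 37*(-1/48)) - 4) = (C + F)/((-27/49 + 37/48) - 4) = (C + F)/(517/2352 - 4) = (C + F)/(-8891/2352) = (C + F)*(-2352/8891) = -2352*C/8891 - 2352*F/8891)
24570/(-31000) + n(-124, 29)/(-18126) = 24570/(-31000) + (-2352/8891*29 - 2352/8891*(-124))/(-18126) = 24570*(-1/31000) + (-68208/8891 + 291648/8891)*(-1/18126) = -2457/3100 + (223440/8891)*(-1/18126) = -2457/3100 - 1960/1413669 = -3479460733/4382373900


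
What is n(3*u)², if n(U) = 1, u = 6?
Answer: 1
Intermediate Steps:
n(3*u)² = 1² = 1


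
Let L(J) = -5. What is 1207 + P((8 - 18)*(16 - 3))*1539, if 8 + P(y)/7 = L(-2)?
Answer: -138842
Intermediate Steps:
P(y) = -91 (P(y) = -56 + 7*(-5) = -56 - 35 = -91)
1207 + P((8 - 18)*(16 - 3))*1539 = 1207 - 91*1539 = 1207 - 140049 = -138842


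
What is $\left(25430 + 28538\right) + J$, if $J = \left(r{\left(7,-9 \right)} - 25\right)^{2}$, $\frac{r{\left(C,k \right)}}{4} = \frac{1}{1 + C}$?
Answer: $\frac{218273}{4} \approx 54568.0$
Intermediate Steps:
$r{\left(C,k \right)} = \frac{4}{1 + C}$
$J = \frac{2401}{4}$ ($J = \left(\frac{4}{1 + 7} - 25\right)^{2} = \left(\frac{4}{8} - 25\right)^{2} = \left(4 \cdot \frac{1}{8} - 25\right)^{2} = \left(\frac{1}{2} - 25\right)^{2} = \left(- \frac{49}{2}\right)^{2} = \frac{2401}{4} \approx 600.25$)
$\left(25430 + 28538\right) + J = \left(25430 + 28538\right) + \frac{2401}{4} = 53968 + \frac{2401}{4} = \frac{218273}{4}$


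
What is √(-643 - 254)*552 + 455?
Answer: 455 + 552*I*√897 ≈ 455.0 + 16532.0*I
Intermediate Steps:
√(-643 - 254)*552 + 455 = √(-897)*552 + 455 = (I*√897)*552 + 455 = 552*I*√897 + 455 = 455 + 552*I*√897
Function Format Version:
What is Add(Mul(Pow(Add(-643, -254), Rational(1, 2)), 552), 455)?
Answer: Add(455, Mul(552, I, Pow(897, Rational(1, 2)))) ≈ Add(455.00, Mul(16532., I))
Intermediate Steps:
Add(Mul(Pow(Add(-643, -254), Rational(1, 2)), 552), 455) = Add(Mul(Pow(-897, Rational(1, 2)), 552), 455) = Add(Mul(Mul(I, Pow(897, Rational(1, 2))), 552), 455) = Add(Mul(552, I, Pow(897, Rational(1, 2))), 455) = Add(455, Mul(552, I, Pow(897, Rational(1, 2))))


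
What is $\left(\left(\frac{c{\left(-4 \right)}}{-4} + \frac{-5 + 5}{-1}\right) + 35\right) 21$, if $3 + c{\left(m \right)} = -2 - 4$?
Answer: $\frac{3129}{4} \approx 782.25$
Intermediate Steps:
$c{\left(m \right)} = -9$ ($c{\left(m \right)} = -3 - 6 = -9$)
$\left(\left(\frac{c{\left(-4 \right)}}{-4} + \frac{-5 + 5}{-1}\right) + 35\right) 21 = \left(\left(- \frac{9}{-4} + \frac{-5 + 5}{-1}\right) + 35\right) 21 = \left(\left(\left(-9\right) \left(- \frac{1}{4}\right) + 0 \left(-1\right)\right) + 35\right) 21 = \left(\left(\frac{9}{4} + 0\right) + 35\right) 21 = \left(\frac{9}{4} + 35\right) 21 = \frac{149}{4} \cdot 21 = \frac{3129}{4}$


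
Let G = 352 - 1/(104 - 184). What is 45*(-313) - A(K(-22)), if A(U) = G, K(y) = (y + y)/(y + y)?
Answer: -1154961/80 ≈ -14437.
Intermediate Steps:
G = 28161/80 (G = 352 - 1/(-80) = 352 - 1*(-1/80) = 352 + 1/80 = 28161/80 ≈ 352.01)
K(y) = 1 (K(y) = (2*y)/((2*y)) = (2*y)*(1/(2*y)) = 1)
A(U) = 28161/80
45*(-313) - A(K(-22)) = 45*(-313) - 1*28161/80 = -14085 - 28161/80 = -1154961/80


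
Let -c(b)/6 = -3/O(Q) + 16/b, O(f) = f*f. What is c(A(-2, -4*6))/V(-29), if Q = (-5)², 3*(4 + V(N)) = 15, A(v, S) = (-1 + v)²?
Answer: -19946/1875 ≈ -10.638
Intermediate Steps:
V(N) = 1 (V(N) = -4 + (⅓)*15 = -4 + 5 = 1)
Q = 25
O(f) = f²
c(b) = 18/625 - 96/b (c(b) = -6*(-3/(25²) + 16/b) = -6*(-3/625 + 16/b) = 18/625 - 96/b)
c(A(-2, -4*6))/V(-29) = (18/625 - 96/(-1 - 2)²)/1 = (18/625 - 96/((-3)²))*1 = (18/625 - 96/9)*1 = (18/625 - 96*⅑)*1 = (18/625 - 32/3)*1 = -19946/1875*1 = -19946/1875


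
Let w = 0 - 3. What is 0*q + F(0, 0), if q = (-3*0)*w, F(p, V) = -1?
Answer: -1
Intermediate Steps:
w = -3
q = 0 (q = -3*0*(-3) = 0*(-3) = 0)
0*q + F(0, 0) = 0*0 - 1 = 0 - 1 = -1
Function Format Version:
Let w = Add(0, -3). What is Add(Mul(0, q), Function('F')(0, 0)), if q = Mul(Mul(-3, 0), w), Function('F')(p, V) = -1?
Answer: -1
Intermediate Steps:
w = -3
q = 0 (q = Mul(Mul(-3, 0), -3) = Mul(0, -3) = 0)
Add(Mul(0, q), Function('F')(0, 0)) = Add(Mul(0, 0), -1) = Add(0, -1) = -1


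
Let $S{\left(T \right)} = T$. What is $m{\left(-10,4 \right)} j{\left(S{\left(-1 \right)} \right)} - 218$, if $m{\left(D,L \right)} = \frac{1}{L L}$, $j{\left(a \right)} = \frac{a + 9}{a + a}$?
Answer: $- \frac{873}{4} \approx -218.25$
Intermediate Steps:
$j{\left(a \right)} = \frac{9 + a}{2 a}$
$m{\left(D,L \right)} = \frac{1}{L^{2}}$
$m{\left(-10,4 \right)} j{\left(S{\left(-1 \right)} \right)} - 218 = \frac{\frac{1}{2} \frac{1}{-1} \left(9 - 1\right)}{16} - 218 = \frac{\frac{1}{2} \left(-1\right) 8}{16} - 218 = \frac{1}{16} \left(-4\right) - 218 = - \frac{1}{4} - 218 = - \frac{873}{4}$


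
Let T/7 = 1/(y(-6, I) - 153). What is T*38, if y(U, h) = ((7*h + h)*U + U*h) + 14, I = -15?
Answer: 266/671 ≈ 0.39642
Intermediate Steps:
y(U, h) = 14 + 9*U*h (y(U, h) = ((8*h)*U + U*h) + 14 = (8*U*h + U*h) + 14 = 9*U*h + 14 = 14 + 9*U*h)
T = 7/671 (T = 7/((14 + 9*(-6)*(-15)) - 153) = 7/((14 + 810) - 153) = 7/(824 - 153) = 7/671 ≈ 0.010432)
T*38 = (7/671)*38 = 266/671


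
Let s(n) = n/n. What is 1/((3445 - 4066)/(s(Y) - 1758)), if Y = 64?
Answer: 1757/621 ≈ 2.8293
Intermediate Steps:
s(n) = 1
1/((3445 - 4066)/(s(Y) - 1758)) = 1/((3445 - 4066)/(1 - 1758)) = 1/(-621/(-1757)) = 1/(-621*(-1/1757)) = 1/(621/1757) = 1757/621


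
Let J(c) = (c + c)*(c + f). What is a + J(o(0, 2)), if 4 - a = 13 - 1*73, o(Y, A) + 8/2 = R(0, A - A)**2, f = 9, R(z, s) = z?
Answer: 24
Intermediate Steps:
o(Y, A) = -4 (o(Y, A) = -4 + 0**2 = -4 + 0 = -4)
a = 64 (a = 4 - (13 - 1*73) = 4 - (13 - 73) = 4 - 1*(-60) = 4 + 60 = 64)
J(c) = 2*c*(9 + c) (J(c) = (c + c)*(c + 9) = (2*c)*(9 + c) = 2*c*(9 + c))
a + J(o(0, 2)) = 64 + 2*(-4)*(9 - 4) = 64 + 2*(-4)*5 = 64 - 40 = 24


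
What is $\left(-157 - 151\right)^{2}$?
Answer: $94864$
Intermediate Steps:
$\left(-157 - 151\right)^{2} = \left(-308\right)^{2} = 94864$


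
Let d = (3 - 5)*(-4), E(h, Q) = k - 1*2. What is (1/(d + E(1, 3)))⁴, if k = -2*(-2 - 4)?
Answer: 1/104976 ≈ 9.5260e-6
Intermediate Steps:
k = 12 (k = -2*(-6) = 12)
E(h, Q) = 10 (E(h, Q) = 12 - 1*2 = 12 - 2 = 10)
d = 8 (d = -2*(-4) = 8)
(1/(d + E(1, 3)))⁴ = (1/(8 + 10))⁴ = (1/18)⁴ = 1/104976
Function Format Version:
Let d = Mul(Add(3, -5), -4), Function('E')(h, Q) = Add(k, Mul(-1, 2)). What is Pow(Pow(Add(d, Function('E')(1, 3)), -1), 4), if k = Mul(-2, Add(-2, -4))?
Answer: Rational(1, 104976) ≈ 9.5260e-6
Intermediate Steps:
k = 12 (k = Mul(-2, -6) = 12)
Function('E')(h, Q) = 10 (Function('E')(h, Q) = Add(12, Mul(-1, 2)) = Add(12, -2) = 10)
d = 8 (d = Mul(-2, -4) = 8)
Pow(Pow(Add(d, Function('E')(1, 3)), -1), 4) = Pow(Pow(Add(8, 10), -1), 4) = Pow(Pow(18, -1), 4) = Pow(Rational(1, 18), 4) = Rational(1, 104976)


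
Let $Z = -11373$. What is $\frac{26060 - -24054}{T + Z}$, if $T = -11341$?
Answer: $- \frac{25057}{11357} \approx -2.2063$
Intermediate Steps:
$\frac{26060 - -24054}{T + Z} = \frac{26060 - -24054}{-11341 - 11373} = \frac{26060 + 24054}{-22714} = 50114 \left(- \frac{1}{22714}\right) = - \frac{25057}{11357}$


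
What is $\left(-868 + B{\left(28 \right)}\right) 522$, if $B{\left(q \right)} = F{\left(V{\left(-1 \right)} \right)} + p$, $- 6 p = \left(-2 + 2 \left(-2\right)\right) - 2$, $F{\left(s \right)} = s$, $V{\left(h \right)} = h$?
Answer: $-452922$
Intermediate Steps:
$p = \frac{4}{3}$ ($p = - \frac{\left(-2 + 2 \left(-2\right)\right) - 2}{6} = - \frac{\left(-2 - 4\right) - 2}{6} = - \frac{-6 - 2}{6} = \left(- \frac{1}{6}\right) \left(-8\right) = \frac{4}{3} \approx 1.3333$)
$B{\left(q \right)} = \frac{1}{3}$ ($B{\left(q \right)} = -1 + \frac{4}{3} = \frac{1}{3}$)
$\left(-868 + B{\left(28 \right)}\right) 522 = \left(-868 + \frac{1}{3}\right) 522 = \left(- \frac{2603}{3}\right) 522 = -452922$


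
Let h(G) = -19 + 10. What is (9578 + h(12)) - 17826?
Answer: -8257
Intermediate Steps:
h(G) = -9
(9578 + h(12)) - 17826 = (9578 - 9) - 17826 = 9569 - 17826 = -8257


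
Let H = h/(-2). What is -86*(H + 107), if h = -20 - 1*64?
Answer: -12814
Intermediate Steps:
h = -84 (h = -20 - 64 = -84)
H = 42 (H = -84/(-2) = -84*(-1/2) = 42)
-86*(H + 107) = -86*(42 + 107) = -86*149 = -12814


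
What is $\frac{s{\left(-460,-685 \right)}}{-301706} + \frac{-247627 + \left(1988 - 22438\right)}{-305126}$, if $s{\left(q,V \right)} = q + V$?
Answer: $\frac{20307452158}{23014586239} \approx 0.88237$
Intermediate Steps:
$s{\left(q,V \right)} = V + q$
$\frac{s{\left(-460,-685 \right)}}{-301706} + \frac{-247627 + \left(1988 - 22438\right)}{-305126} = \frac{-685 - 460}{-301706} + \frac{-247627 + \left(1988 - 22438\right)}{-305126} = \left(-1145\right) \left(- \frac{1}{301706}\right) + \left(-247627 + \left(1988 - 22438\right)\right) \left(- \frac{1}{305126}\right) = \frac{1145}{301706} + \left(-247627 - 20450\right) \left(- \frac{1}{305126}\right) = \frac{1145}{301706} - - \frac{268077}{305126} = \frac{1145}{301706} + \frac{268077}{305126} = \frac{20307452158}{23014586239}$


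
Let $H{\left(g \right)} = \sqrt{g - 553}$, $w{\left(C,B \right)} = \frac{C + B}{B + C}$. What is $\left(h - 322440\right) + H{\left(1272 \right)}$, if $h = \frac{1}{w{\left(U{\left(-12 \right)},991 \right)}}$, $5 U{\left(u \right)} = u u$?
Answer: $-322439 + \sqrt{719} \approx -3.2241 \cdot 10^{5}$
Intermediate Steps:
$U{\left(u \right)} = \frac{u^{2}}{5}$ ($U{\left(u \right)} = \frac{u u}{5} = \frac{u^{2}}{5}$)
$w{\left(C,B \right)} = 1$ ($w{\left(C,B \right)} = \frac{B + C}{B + C} = 1$)
$H{\left(g \right)} = \sqrt{-553 + g}$
$h = 1$ ($h = 1^{-1} = 1$)
$\left(h - 322440\right) + H{\left(1272 \right)} = \left(1 - 322440\right) + \sqrt{-553 + 1272} = -322439 + \sqrt{719}$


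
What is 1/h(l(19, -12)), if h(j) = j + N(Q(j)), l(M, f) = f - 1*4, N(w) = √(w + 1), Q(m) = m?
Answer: -16/271 - I*√15/271 ≈ -0.059041 - 0.014291*I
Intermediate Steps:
N(w) = √(1 + w)
l(M, f) = -4 + f (l(M, f) = f - 4 = -4 + f)
h(j) = j + √(1 + j)
1/h(l(19, -12)) = 1/((-4 - 12) + √(1 + (-4 - 12))) = 1/(-16 + √(1 - 16)) = 1/(-16 + √(-15)) = 1/(-16 + I*√15)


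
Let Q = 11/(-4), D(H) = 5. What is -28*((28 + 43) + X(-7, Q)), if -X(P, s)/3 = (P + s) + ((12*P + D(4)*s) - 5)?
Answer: -11438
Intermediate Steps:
Q = -11/4 (Q = 11*(-¼) = -11/4 ≈ -2.7500)
X(P, s) = 15 - 39*P - 18*s (X(P, s) = -3*((P + s) + ((12*P + 5*s) - 5)) = -3*((P + s) + ((5*s + 12*P) - 5)) = -3*((P + s) + (-5 + 5*s + 12*P)) = -3*(-5 + 6*s + 13*P) = 15 - 39*P - 18*s)
-28*((28 + 43) + X(-7, Q)) = -28*((28 + 43) + (15 - 39*(-7) - 18*(-11/4))) = -28*(71 + (15 + 273 + 99/2)) = -28*(71 + 675/2) = -28*817/2 = -11438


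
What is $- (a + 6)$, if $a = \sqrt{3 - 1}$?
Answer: $-6 - \sqrt{2} \approx -7.4142$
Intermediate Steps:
$a = \sqrt{2} \approx 1.4142$
$- (a + 6) = - (\sqrt{2} + 6) = - (6 + \sqrt{2}) = -6 - \sqrt{2}$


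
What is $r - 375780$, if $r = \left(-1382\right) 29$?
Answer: $-415858$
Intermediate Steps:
$r = -40078$
$r - 375780 = -40078 - 375780 = -415858$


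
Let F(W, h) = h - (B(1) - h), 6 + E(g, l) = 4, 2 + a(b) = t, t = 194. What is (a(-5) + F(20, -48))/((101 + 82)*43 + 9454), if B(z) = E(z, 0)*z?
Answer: 98/17323 ≈ 0.0056572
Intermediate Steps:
a(b) = 192 (a(b) = -2 + 194 = 192)
E(g, l) = -2 (E(g, l) = -6 + 4 = -2)
B(z) = -2*z
F(W, h) = 2 + 2*h (F(W, h) = h - (-2*1 - h) = h - (-2 - h) = h + (2 + h) = 2 + 2*h)
(a(-5) + F(20, -48))/((101 + 82)*43 + 9454) = (192 + (2 + 2*(-48)))/((101 + 82)*43 + 9454) = (192 + (2 - 96))/(183*43 + 9454) = (192 - 94)/(7869 + 9454) = 98/17323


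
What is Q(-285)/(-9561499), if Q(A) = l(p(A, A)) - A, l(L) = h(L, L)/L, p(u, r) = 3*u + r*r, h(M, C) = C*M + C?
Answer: -1136/134669 ≈ -0.0084355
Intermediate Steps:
h(M, C) = C + C*M
p(u, r) = r**2 + 3*u (p(u, r) = 3*u + r**2 = r**2 + 3*u)
l(L) = 1 + L (l(L) = (L*(1 + L))/L = 1 + L)
Q(A) = 1 + A**2 + 2*A (Q(A) = (1 + (A**2 + 3*A)) - A = (1 + A**2 + 3*A) - A = 1 + A**2 + 2*A)
Q(-285)/(-9561499) = (1 + (-285)**2 + 2*(-285))/(-9561499) = (1 + 81225 - 570)*(-1/9561499) = 80656*(-1/9561499) = -1136/134669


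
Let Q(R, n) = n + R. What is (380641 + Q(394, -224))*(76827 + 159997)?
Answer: 90185184264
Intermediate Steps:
Q(R, n) = R + n
(380641 + Q(394, -224))*(76827 + 159997) = (380641 + (394 - 224))*(76827 + 159997) = (380641 + 170)*236824 = 380811*236824 = 90185184264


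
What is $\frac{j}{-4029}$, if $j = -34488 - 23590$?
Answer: $\frac{58078}{4029} \approx 14.415$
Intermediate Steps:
$j = -58078$ ($j = -34488 - 23590 = -58078$)
$\frac{j}{-4029} = - \frac{58078}{-4029} = \left(-58078\right) \left(- \frac{1}{4029}\right) = \frac{58078}{4029}$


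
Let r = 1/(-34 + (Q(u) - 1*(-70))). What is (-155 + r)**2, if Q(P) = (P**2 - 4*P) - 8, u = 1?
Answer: 15007876/625 ≈ 24013.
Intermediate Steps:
Q(P) = -8 + P**2 - 4*P
r = 1/25 (r = 1/(-34 + ((-8 + 1**2 - 4*1) - 1*(-70))) = 1/(-34 + ((-8 + 1 - 4) + 70)) = 1/(-34 + (-11 + 70)) = 1/(-34 + 59) = 1/25 ≈ 0.040000)
(-155 + r)**2 = (-155 + 1/25)**2 = (-3874/25)**2 = 15007876/625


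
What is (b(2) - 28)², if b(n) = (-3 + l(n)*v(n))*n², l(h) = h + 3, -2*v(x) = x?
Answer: 3600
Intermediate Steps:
v(x) = -x/2
l(h) = 3 + h
b(n) = n²*(-3 - n*(3 + n)/2) (b(n) = (-3 + (3 + n)*(-n/2))*n² = (-3 - n*(3 + n)/2)*n² = n²*(-3 - n*(3 + n)/2))
(b(2) - 28)² = ((½)*2²*(-6 - 1*2*(3 + 2)) - 28)² = ((½)*4*(-6 - 1*2*5) - 28)² = ((½)*4*(-6 - 10) - 28)² = ((½)*4*(-16) - 28)² = (-32 - 28)² = (-60)² = 3600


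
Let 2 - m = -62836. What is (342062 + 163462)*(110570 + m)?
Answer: 87661905792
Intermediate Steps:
m = 62838 (m = 2 - 1*(-62836) = 2 + 62836 = 62838)
(342062 + 163462)*(110570 + m) = (342062 + 163462)*(110570 + 62838) = 505524*173408 = 87661905792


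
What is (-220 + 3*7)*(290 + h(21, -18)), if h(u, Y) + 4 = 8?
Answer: -58506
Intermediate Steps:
h(u, Y) = 4 (h(u, Y) = -4 + 8 = 4)
(-220 + 3*7)*(290 + h(21, -18)) = (-220 + 3*7)*(290 + 4) = (-220 + 21)*294 = -199*294 = -58506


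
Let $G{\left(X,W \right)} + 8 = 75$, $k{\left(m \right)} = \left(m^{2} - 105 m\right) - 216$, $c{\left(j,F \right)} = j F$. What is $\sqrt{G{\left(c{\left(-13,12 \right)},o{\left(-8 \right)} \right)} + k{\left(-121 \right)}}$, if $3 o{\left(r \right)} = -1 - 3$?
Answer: $\sqrt{27197} \approx 164.92$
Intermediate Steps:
$c{\left(j,F \right)} = F j$
$o{\left(r \right)} = - \frac{4}{3}$ ($o{\left(r \right)} = \frac{-1 - 3}{3} = \frac{1}{3} \left(-4\right) = - \frac{4}{3}$)
$k{\left(m \right)} = -216 + m^{2} - 105 m$
$G{\left(X,W \right)} = 67$ ($G{\left(X,W \right)} = -8 + 75 = 67$)
$\sqrt{G{\left(c{\left(-13,12 \right)},o{\left(-8 \right)} \right)} + k{\left(-121 \right)}} = \sqrt{67 - \left(-12489 - 14641\right)} = \sqrt{67 + \left(-216 + 14641 + 12705\right)} = \sqrt{67 + 27130} = \sqrt{27197}$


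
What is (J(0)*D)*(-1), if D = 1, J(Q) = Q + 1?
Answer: -1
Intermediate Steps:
J(Q) = 1 + Q
(J(0)*D)*(-1) = ((1 + 0)*1)*(-1) = (1*1)*(-1) = 1*(-1) = -1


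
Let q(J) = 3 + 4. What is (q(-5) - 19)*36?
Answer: -432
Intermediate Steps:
q(J) = 7
(q(-5) - 19)*36 = (7 - 19)*36 = -12*36 = -432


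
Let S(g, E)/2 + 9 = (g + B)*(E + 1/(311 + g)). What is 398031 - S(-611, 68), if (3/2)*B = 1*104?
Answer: 8490817/18 ≈ 4.7171e+5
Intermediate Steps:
B = 208/3 (B = 2*(1*104)/3 = (2/3)*104 = 208/3 ≈ 69.333)
S(g, E) = -18 + 2*(208/3 + g)*(E + 1/(311 + g)) (S(g, E) = -18 + 2*((g + 208/3)*(E + 1/(311 + g))) = -18 + 2*((208/3 + g)*(E + 1/(311 + g))) = -18 + 2*(208/3 + g)*(E + 1/(311 + g)))
398031 - S(-611, 68) = 398031 - 2*(-8189 - 24*(-611) + 64688*68 + 3*68*(-611)**2 + 1141*68*(-611))/(3*(311 - 611)) = 398031 - 2*(-8189 + 14664 + 4398784 + 3*68*373321 - 47406268)/(3*(-300)) = 398031 - 2*(-1)*(-8189 + 14664 + 4398784 + 76157484 - 47406268)/(3*300) = 398031 - 2*(-1)*33156475/(3*300) = 398031 - 1*(-1326259/18) = 398031 + 1326259/18 = 8490817/18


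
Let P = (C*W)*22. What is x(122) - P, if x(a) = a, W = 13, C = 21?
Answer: -5884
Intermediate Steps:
P = 6006 (P = (21*13)*22 = 273*22 = 6006)
x(122) - P = 122 - 1*6006 = 122 - 6006 = -5884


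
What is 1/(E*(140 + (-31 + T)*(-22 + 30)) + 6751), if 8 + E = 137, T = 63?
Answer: 1/57835 ≈ 1.7291e-5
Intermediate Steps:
E = 129 (E = -8 + 137 = 129)
1/(E*(140 + (-31 + T)*(-22 + 30)) + 6751) = 1/(129*(140 + (-31 + 63)*(-22 + 30)) + 6751) = 1/(129*(140 + 32*8) + 6751) = 1/(129*(140 + 256) + 6751) = 1/(129*396 + 6751) = 1/(51084 + 6751) = 1/57835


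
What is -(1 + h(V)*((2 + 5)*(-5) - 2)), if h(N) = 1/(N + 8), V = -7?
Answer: 36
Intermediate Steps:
h(N) = 1/(8 + N)
-(1 + h(V)*((2 + 5)*(-5) - 2)) = -(1 + ((2 + 5)*(-5) - 2)/(8 - 7)) = -(1 + (7*(-5) - 2)/1) = -(1 + 1*(-35 - 2)) = -(1 + 1*(-37)) = -(1 - 37) = -1*(-36) = 36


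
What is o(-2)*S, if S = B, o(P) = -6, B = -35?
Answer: 210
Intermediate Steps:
S = -35
o(-2)*S = -6*(-35) = 210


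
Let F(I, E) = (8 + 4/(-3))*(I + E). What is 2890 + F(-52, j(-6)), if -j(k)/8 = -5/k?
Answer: 22490/9 ≈ 2498.9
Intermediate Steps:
j(k) = 40/k (j(k) = -(-40)/k = 40/k)
F(I, E) = 20*E/3 + 20*I/3 (F(I, E) = (8 + 4*(-⅓))*(E + I) = (8 - 4/3)*(E + I) = 20*(E + I)/3 = 20*E/3 + 20*I/3)
2890 + F(-52, j(-6)) = 2890 + (20*(40/(-6))/3 + (20/3)*(-52)) = 2890 + (20*(40*(-⅙))/3 - 1040/3) = 2890 + ((20/3)*(-20/3) - 1040/3) = 2890 + (-400/9 - 1040/3) = 2890 - 3520/9 = 22490/9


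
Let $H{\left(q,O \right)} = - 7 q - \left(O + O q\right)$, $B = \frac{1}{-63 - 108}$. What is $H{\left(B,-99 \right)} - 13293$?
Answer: $- \frac{2256266}{171} \approx -13195.0$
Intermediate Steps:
$B = - \frac{1}{171}$ ($B = \frac{1}{-171} = - \frac{1}{171} \approx -0.005848$)
$H{\left(q,O \right)} = - O - 7 q - O q$ ($H{\left(q,O \right)} = - 7 q - \left(O + O q\right) = - O - 7 q - O q$)
$H{\left(B,-99 \right)} - 13293 = \left(\left(-1\right) \left(-99\right) - - \frac{7}{171} - \left(-99\right) \left(- \frac{1}{171}\right)\right) - 13293 = \left(99 + \frac{7}{171} - \frac{11}{19}\right) - 13293 = \frac{16837}{171} - 13293 = - \frac{2256266}{171}$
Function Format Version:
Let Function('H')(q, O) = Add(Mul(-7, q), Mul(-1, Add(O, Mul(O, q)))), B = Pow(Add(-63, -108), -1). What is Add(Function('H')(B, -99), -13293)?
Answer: Rational(-2256266, 171) ≈ -13195.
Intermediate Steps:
B = Rational(-1, 171) (B = Pow(-171, -1) = Rational(-1, 171) ≈ -0.0058480)
Function('H')(q, O) = Add(Mul(-1, O), Mul(-7, q), Mul(-1, O, q)) (Function('H')(q, O) = Add(Mul(-7, q), Add(Mul(-1, O), Mul(-1, O, q))) = Add(Mul(-1, O), Mul(-7, q), Mul(-1, O, q)))
Add(Function('H')(B, -99), -13293) = Add(Add(Mul(-1, -99), Mul(-7, Rational(-1, 171)), Mul(-1, -99, Rational(-1, 171))), -13293) = Add(Add(99, Rational(7, 171), Rational(-11, 19)), -13293) = Add(Rational(16837, 171), -13293) = Rational(-2256266, 171)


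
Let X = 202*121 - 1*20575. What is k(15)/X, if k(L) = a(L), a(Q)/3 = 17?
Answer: 17/1289 ≈ 0.013189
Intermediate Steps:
a(Q) = 51 (a(Q) = 3*17 = 51)
k(L) = 51
X = 3867 (X = 24442 - 20575 = 3867)
k(15)/X = 51/3867 = 51*(1/3867) = 17/1289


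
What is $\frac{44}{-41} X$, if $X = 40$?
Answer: $- \frac{1760}{41} \approx -42.927$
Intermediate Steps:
$\frac{44}{-41} X = \frac{44}{-41} \cdot 40 = 44 \left(- \frac{1}{41}\right) 40 = \left(- \frac{44}{41}\right) 40 = - \frac{1760}{41}$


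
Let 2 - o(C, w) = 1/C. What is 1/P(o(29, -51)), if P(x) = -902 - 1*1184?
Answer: -1/2086 ≈ -0.00047939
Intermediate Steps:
o(C, w) = 2 - 1/C
P(x) = -2086 (P(x) = -902 - 1184 = -2086)
1/P(o(29, -51)) = 1/(-2086) = -1/2086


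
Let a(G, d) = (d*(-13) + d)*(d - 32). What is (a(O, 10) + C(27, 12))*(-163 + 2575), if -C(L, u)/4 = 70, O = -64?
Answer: 5692320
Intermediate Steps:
C(L, u) = -280 (C(L, u) = -4*70 = -280)
a(G, d) = -12*d*(-32 + d) (a(G, d) = (-13*d + d)*(-32 + d) = (-12*d)*(-32 + d) = -12*d*(-32 + d))
(a(O, 10) + C(27, 12))*(-163 + 2575) = (12*10*(32 - 1*10) - 280)*(-163 + 2575) = (12*10*(32 - 10) - 280)*2412 = (12*10*22 - 280)*2412 = (2640 - 280)*2412 = 2360*2412 = 5692320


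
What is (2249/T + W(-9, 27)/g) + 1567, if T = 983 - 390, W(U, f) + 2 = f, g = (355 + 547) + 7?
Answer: 846730145/539037 ≈ 1570.8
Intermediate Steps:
g = 909 (g = 902 + 7 = 909)
W(U, f) = -2 + f
T = 593
(2249/T + W(-9, 27)/g) + 1567 = (2249/593 + (-2 + 27)/909) + 1567 = (2249*(1/593) + 25*(1/909)) + 1567 = (2249/593 + 25/909) + 1567 = 2059166/539037 + 1567 = 846730145/539037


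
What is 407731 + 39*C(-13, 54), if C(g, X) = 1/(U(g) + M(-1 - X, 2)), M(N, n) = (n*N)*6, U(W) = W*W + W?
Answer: 68498795/168 ≈ 4.0773e+5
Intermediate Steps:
U(W) = W + W² (U(W) = W² + W = W + W²)
M(N, n) = 6*N*n (M(N, n) = (N*n)*6 = 6*N*n)
C(g, X) = 1/(-12 - 12*X + g*(1 + g)) (C(g, X) = 1/(g*(1 + g) + 6*(-1 - X)*2) = 1/(g*(1 + g) + (-12 - 12*X)) = 1/(-12 - 12*X + g*(1 + g)))
407731 + 39*C(-13, 54) = 407731 + 39/(-12 - 13 + (-13)² - 12*54) = 407731 + 39/(-12 - 13 + 169 - 648) = 407731 + 39/(-504) = 407731 + 39*(-1/504) = 407731 - 13/168 = 68498795/168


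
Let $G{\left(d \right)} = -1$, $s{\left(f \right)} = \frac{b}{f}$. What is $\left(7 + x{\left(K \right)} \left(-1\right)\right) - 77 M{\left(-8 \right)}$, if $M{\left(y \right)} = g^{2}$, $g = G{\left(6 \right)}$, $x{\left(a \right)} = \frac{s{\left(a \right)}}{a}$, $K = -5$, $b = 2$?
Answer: $- \frac{1752}{25} \approx -70.08$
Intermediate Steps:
$s{\left(f \right)} = \frac{2}{f}$
$x{\left(a \right)} = \frac{2}{a^{2}}$ ($x{\left(a \right)} = \frac{2 \frac{1}{a}}{a} = \frac{2}{a^{2}}$)
$g = -1$
$M{\left(y \right)} = 1$ ($M{\left(y \right)} = \left(-1\right)^{2} = 1$)
$\left(7 + x{\left(K \right)} \left(-1\right)\right) - 77 M{\left(-8 \right)} = \left(7 + \frac{2}{25} \left(-1\right)\right) - 77 = \left(7 - \frac{2}{25}\right) - 77 = \frac{173}{25} - 77 = - \frac{1752}{25}$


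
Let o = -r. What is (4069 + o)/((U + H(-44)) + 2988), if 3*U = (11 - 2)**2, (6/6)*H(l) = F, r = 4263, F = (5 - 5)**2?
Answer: -194/3015 ≈ -0.064345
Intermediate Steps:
F = 0 (F = 0**2 = 0)
H(l) = 0
o = -4263 (o = -1*4263 = -4263)
U = 27 (U = (11 - 2)**2/3 = (1/3)*9**2 = (1/3)*81 = 27)
(4069 + o)/((U + H(-44)) + 2988) = (4069 - 4263)/((27 + 0) + 2988) = -194/(27 + 2988) = -194/3015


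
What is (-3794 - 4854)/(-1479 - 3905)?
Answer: 1081/673 ≈ 1.6062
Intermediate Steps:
(-3794 - 4854)/(-1479 - 3905) = -8648/(-5384) = -8648*(-1/5384) = 1081/673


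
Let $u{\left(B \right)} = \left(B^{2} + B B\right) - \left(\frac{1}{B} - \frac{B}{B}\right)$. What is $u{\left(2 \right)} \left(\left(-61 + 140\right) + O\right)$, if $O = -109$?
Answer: $-255$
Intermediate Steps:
$u{\left(B \right)} = 1 - \frac{1}{B} + 2 B^{2}$ ($u{\left(B \right)} = \left(B^{2} + B^{2}\right) + \left(- \frac{1}{B} + 1\right) = 2 B^{2} + \left(1 - \frac{1}{B}\right) = 1 - \frac{1}{B} + 2 B^{2}$)
$u{\left(2 \right)} \left(\left(-61 + 140\right) + O\right) = \frac{-1 + 2 + 2 \cdot 2^{3}}{2} \left(\left(-61 + 140\right) - 109\right) = \frac{-1 + 2 + 2 \cdot 8}{2} \left(79 - 109\right) = \frac{-1 + 2 + 16}{2} \left(-30\right) = \frac{1}{2} \cdot 17 \left(-30\right) = \frac{17}{2} \left(-30\right) = -255$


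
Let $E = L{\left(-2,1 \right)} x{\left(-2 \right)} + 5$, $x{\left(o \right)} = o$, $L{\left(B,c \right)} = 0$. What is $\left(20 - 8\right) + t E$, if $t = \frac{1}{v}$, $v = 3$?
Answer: $\frac{41}{3} \approx 13.667$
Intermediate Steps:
$t = \frac{1}{3} \approx 0.33333$
$E = 5$ ($E = 0 \left(-2\right) + 5 = 0 + 5 = 5$)
$\left(20 - 8\right) + t E = \left(20 - 8\right) + \frac{1}{3} \cdot 5 = \left(20 - 8\right) + \frac{5}{3} = 12 + \frac{5}{3} = \frac{41}{3}$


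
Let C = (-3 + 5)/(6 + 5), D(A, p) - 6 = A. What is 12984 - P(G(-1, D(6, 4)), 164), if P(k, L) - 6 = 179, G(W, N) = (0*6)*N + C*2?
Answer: 12799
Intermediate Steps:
D(A, p) = 6 + A
C = 2/11 ≈ 0.18182
G(W, N) = 4/11 (G(W, N) = (0*6)*N + (2/11)*2 = 0*N + 4/11 = 0 + 4/11 = 4/11)
P(k, L) = 185 (P(k, L) = 6 + 179 = 185)
12984 - P(G(-1, D(6, 4)), 164) = 12984 - 1*185 = 12984 - 185 = 12799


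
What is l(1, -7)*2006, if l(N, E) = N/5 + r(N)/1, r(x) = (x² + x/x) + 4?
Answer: 62186/5 ≈ 12437.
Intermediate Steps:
r(x) = 5 + x² (r(x) = (x² + 1) + 4 = (1 + x²) + 4 = 5 + x²)
l(N, E) = 5 + N² + N/5 (l(N, E) = N/5 + (5 + N²)/1 = N*(⅕) + (5 + N²)*1 = N/5 + (5 + N²) = 5 + N² + N/5)
l(1, -7)*2006 = (5 + 1² + (⅕)*1)*2006 = (5 + 1 + ⅕)*2006 = (31/5)*2006 = 62186/5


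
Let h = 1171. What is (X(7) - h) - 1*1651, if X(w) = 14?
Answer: -2808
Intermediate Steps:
(X(7) - h) - 1*1651 = (14 - 1*1171) - 1*1651 = (14 - 1171) - 1651 = -1157 - 1651 = -2808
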